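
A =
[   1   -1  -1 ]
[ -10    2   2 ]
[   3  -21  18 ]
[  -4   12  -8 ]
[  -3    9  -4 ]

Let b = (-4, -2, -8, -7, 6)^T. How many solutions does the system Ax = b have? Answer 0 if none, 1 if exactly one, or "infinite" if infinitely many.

0

Row reduce the augmented matrix [A | b].
R2 ← R2 + (10)·R1: [0, -8, -8, -42]
R3 ← R3 − (3)·R1: [0, -18, 21, 4]
R4 ← R4 + (4)·R1: [0, 8, -12, -23]
R5 ← R5 + (3)·R1: [0, 6, -7, -6]
R3 ← R3 − (9/4)·R2: [0, 0, 39, 197/2]
R4 ← R4 + R2: [0, 0, -20, -65]
R5 ← R5 + (3/4)·R2: [0, 0, -13, -75/2]
R4 ← R4 + (20/39)·R3: [0, 0, 0, -565/39]
R5 ← R5 + (1/3)·R3: [0, 0, 0, -14/3]
R5 ← R5 − (182/565)·R4: [0, 0, 0, 0]
The echelon form has 4 nonzero rows; the last pivot sits in the augmented column, so rank(A) = 3 but rank([A|b]) = 4.
Since the ranks differ, the system is inconsistent.
It has no solutions.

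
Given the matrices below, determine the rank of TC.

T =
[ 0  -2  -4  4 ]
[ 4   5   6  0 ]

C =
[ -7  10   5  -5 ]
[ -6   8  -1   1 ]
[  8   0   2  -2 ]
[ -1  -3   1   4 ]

2

First compute TC:
[[-24, -28,  -2,  22],
 [-10,  80,  27, -27]]
Now row reduce the product.
R2 ← R2 − (5/12)·R1: [0, 275/3, 167/6, -217/6]
2 nonzero rows, so rank(TC) = 2.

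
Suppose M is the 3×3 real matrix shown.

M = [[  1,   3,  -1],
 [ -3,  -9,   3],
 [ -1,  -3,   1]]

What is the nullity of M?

Row reduce to echelon form.
R2 ← R2 + (3)·R1: [0, 0, 0]
R3 ← R3 + R1: [0, 0, 0]
1 nonzero row, so rank(M) = 1.
M has 3 columns; by rank–nullity, nullity = 3 − 1 = 2.

2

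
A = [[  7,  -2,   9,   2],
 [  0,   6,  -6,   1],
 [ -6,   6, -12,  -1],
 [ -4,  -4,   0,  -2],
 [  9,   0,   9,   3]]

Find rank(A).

Row reduce to echelon form.
R3 ← R3 + (6/7)·R1: [0, 30/7, -30/7, 5/7]
R4 ← R4 + (4/7)·R1: [0, -36/7, 36/7, -6/7]
R5 ← R5 − (9/7)·R1: [0, 18/7, -18/7, 3/7]
R3 ← R3 − (5/7)·R2: [0, 0, 0, 0]
R4 ← R4 + (6/7)·R2: [0, 0, 0, 0]
R5 ← R5 − (3/7)·R2: [0, 0, 0, 0]
Echelon form has 2 nonzero rows, so rank(A) = 2.

2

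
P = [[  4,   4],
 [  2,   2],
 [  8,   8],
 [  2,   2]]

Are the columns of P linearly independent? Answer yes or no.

no

Row reduce P to echelon form.
R2 ← R2 − (1/2)·R1: [0, 0]
R3 ← R3 − (2)·R1: [0, 0]
R4 ← R4 − (1/2)·R1: [0, 0]
1 pivot among 2 columns.
Only 1 < 2 pivot columns, so the columns are linearly dependent.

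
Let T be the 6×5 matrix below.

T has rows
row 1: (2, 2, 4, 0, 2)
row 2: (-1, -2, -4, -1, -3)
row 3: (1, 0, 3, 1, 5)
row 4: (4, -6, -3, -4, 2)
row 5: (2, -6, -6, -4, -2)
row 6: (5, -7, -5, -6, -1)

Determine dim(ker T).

2

Row reduce to echelon form.
R2 ← R2 + (1/2)·R1: [0, -1, -2, -1, -2]
R3 ← R3 − (1/2)·R1: [0, -1, 1, 1, 4]
R4 ← R4 − (2)·R1: [0, -10, -11, -4, -2]
R5 ← R5 − R1: [0, -8, -10, -4, -4]
R6 ← R6 − (5/2)·R1: [0, -12, -15, -6, -6]
R3 ← R3 − R2: [0, 0, 3, 2, 6]
R4 ← R4 − (10)·R2: [0, 0, 9, 6, 18]
R5 ← R5 − (8)·R2: [0, 0, 6, 4, 12]
R6 ← R6 − (12)·R2: [0, 0, 9, 6, 18]
R4 ← R4 − (3)·R3: [0, 0, 0, 0, 0]
R5 ← R5 − (2)·R3: [0, 0, 0, 0, 0]
R6 ← R6 − (3)·R3: [0, 0, 0, 0, 0]
3 nonzero rows, so rank(T) = 3.
T has 5 columns; by rank–nullity, nullity = 5 − 3 = 2.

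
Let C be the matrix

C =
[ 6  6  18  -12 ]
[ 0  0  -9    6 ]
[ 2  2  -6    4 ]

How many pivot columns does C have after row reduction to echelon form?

Row reduce to echelon form.
R3 ← R3 − (1/3)·R1: [0, 0, -12, 8]
R3 ← R3 − (4/3)·R2: [0, 0, 0, 0]
Echelon form has 2 nonzero rows, so rank(C) = 2.
Each nonzero row contributes one pivot column: 2 pivot columns.

2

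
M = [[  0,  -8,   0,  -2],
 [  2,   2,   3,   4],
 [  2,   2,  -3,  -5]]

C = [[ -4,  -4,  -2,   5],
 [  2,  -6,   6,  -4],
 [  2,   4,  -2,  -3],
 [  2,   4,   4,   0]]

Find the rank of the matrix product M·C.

3

First compute MC:
[[-20,  40, -56,  32],
 [ 10,   8,  18,  -7],
 [-20, -52,  -6,  11]]
Now row reduce the product.
R2 ← R2 + (1/2)·R1: [0, 28, -10, 9]
R3 ← R3 − R1: [0, -92, 50, -21]
R3 ← R3 + (23/7)·R2: [0, 0, 120/7, 60/7]
3 nonzero rows, so rank(MC) = 3.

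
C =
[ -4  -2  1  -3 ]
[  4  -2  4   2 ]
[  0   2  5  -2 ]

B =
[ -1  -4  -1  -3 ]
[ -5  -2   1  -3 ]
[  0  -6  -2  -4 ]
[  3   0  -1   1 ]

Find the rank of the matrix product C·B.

First compute CB:
[[  5,  14,   3,  11],
 [ 12, -36, -16, -20],
 [-16, -34,  -6, -28]]
Now row reduce the product.
R2 ← R2 − (12/5)·R1: [0, -348/5, -116/5, -232/5]
R3 ← R3 + (16/5)·R1: [0, 54/5, 18/5, 36/5]
R3 ← R3 + (9/58)·R2: [0, 0, 0, 0]
2 nonzero rows, so rank(CB) = 2.

2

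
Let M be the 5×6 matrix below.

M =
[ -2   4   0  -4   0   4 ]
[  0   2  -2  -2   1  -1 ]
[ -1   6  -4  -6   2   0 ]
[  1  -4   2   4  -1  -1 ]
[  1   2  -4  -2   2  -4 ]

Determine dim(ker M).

Row reduce to echelon form.
R3 ← R3 − (1/2)·R1: [0, 4, -4, -4, 2, -2]
R4 ← R4 + (1/2)·R1: [0, -2, 2, 2, -1, 1]
R5 ← R5 + (1/2)·R1: [0, 4, -4, -4, 2, -2]
R3 ← R3 − (2)·R2: [0, 0, 0, 0, 0, 0]
R4 ← R4 + R2: [0, 0, 0, 0, 0, 0]
R5 ← R5 − (2)·R2: [0, 0, 0, 0, 0, 0]
2 nonzero rows, so rank(M) = 2.
M has 6 columns; by rank–nullity, nullity = 6 − 2 = 4.

4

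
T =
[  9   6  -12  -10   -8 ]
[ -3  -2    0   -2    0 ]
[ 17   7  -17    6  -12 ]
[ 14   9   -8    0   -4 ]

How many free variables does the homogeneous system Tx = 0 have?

Row reduce to echelon form.
R2 ← R2 + (1/3)·R1: [0, 0, -4, -16/3, -8/3]
R3 ← R3 − (17/9)·R1: [0, -13/3, 17/3, 224/9, 28/9]
R4 ← R4 − (14/9)·R1: [0, -1/3, 32/3, 140/9, 76/9]
Swap R2 ↔ R3
R4 ← R4 − (1/13)·R2: [0, 0, 133/13, 532/39, 320/39]
R4 ← R4 + (133/52)·R3: [0, 0, 0, 0, 18/13]
4 nonzero rows, so rank(T) = 4.
T has 5 columns; by rank–nullity, nullity = 5 − 4 = 1.

1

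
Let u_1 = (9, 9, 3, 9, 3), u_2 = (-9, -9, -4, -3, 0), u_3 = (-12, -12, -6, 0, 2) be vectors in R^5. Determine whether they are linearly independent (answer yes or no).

no

Form the matrix with these vectors as rows and row reduce.
R2 ← R2 + R1: [0, 0, -1, 6, 3]
R3 ← R3 + (4/3)·R1: [0, 0, -2, 12, 6]
R3 ← R3 − (2)·R2: [0, 0, 0, 0, 0]
2 nonzero rows, so the 3 vectors span a space of dimension 2.
Since 2 < 3, the vectors are linearly dependent.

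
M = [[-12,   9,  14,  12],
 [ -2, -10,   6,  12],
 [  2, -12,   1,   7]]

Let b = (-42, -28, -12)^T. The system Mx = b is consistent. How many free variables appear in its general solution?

1

Row reduce the augmented matrix [M | b].
R2 ← R2 − (1/6)·R1: [0, -23/2, 11/3, 10, -21]
R3 ← R3 + (1/6)·R1: [0, -21/2, 10/3, 9, -19]
R3 ← R3 − (21/23)·R2: [0, 0, -1/69, -3/23, 4/23]
The echelon form has 3 nonzero rows, and every pivot lies in the first 4 columns, so rank(M) = rank([M|b]) = 3.
The system is consistent.
Free variables = (unknowns) − (rank) = 4 − 3 = 1.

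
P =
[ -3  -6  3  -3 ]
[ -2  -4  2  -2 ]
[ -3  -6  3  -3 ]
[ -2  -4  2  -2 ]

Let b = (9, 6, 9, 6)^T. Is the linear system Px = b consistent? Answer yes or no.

yes

Row reduce the augmented matrix [P | b].
R2 ← R2 − (2/3)·R1: [0, 0, 0, 0, 0]
R3 ← R3 − R1: [0, 0, 0, 0, 0]
R4 ← R4 − (2/3)·R1: [0, 0, 0, 0, 0]
The echelon form has 1 nonzero rows, and every pivot lies in the first 4 columns, so rank(P) = rank([P|b]) = 1.
The system is consistent.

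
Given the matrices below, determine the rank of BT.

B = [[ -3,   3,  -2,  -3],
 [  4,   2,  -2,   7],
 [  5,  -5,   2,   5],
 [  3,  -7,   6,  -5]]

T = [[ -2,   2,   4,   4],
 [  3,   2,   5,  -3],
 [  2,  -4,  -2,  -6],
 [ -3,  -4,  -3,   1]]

3

First compute BT:
[[ 20,  20,  16, -12],
 [-27,  -8,   9,  29],
 [-36, -28, -24,  28],
 [  0, -12, -20,  -8]]
Now row reduce the product.
R2 ← R2 + (27/20)·R1: [0, 19, 153/5, 64/5]
R3 ← R3 + (9/5)·R1: [0, 8, 24/5, 32/5]
R3 ← R3 − (8/19)·R2: [0, 0, -768/95, 96/95]
R4 ← R4 + (12/19)·R2: [0, 0, -64/95, 8/95]
R4 ← R4 − (1/12)·R3: [0, 0, 0, 0]
3 nonzero rows, so rank(BT) = 3.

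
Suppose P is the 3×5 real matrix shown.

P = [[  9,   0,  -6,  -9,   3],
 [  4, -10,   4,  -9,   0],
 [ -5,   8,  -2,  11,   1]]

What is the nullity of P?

Row reduce to echelon form.
R2 ← R2 − (4/9)·R1: [0, -10, 20/3, -5, -4/3]
R3 ← R3 + (5/9)·R1: [0, 8, -16/3, 6, 8/3]
R3 ← R3 + (4/5)·R2: [0, 0, 0, 2, 8/5]
3 nonzero rows, so rank(P) = 3.
P has 5 columns; by rank–nullity, nullity = 5 − 3 = 2.

2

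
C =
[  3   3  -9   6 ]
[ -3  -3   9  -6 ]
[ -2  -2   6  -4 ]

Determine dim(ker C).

3

Row reduce to echelon form.
R2 ← R2 + R1: [0, 0, 0, 0]
R3 ← R3 + (2/3)·R1: [0, 0, 0, 0]
1 nonzero row, so rank(C) = 1.
C has 4 columns; by rank–nullity, nullity = 4 − 1 = 3.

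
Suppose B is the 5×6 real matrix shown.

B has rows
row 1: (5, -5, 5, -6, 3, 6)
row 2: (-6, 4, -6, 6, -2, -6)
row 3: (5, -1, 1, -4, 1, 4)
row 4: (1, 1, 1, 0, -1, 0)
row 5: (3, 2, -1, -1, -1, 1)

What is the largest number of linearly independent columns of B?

3

Row reduce to echelon form.
R2 ← R2 + (6/5)·R1: [0, -2, 0, -6/5, 8/5, 6/5]
R3 ← R3 − R1: [0, 4, -4, 2, -2, -2]
R4 ← R4 − (1/5)·R1: [0, 2, 0, 6/5, -8/5, -6/5]
R5 ← R5 − (3/5)·R1: [0, 5, -4, 13/5, -14/5, -13/5]
R3 ← R3 + (2)·R2: [0, 0, -4, -2/5, 6/5, 2/5]
R4 ← R4 + R2: [0, 0, 0, 0, 0, 0]
R5 ← R5 + (5/2)·R2: [0, 0, -4, -2/5, 6/5, 2/5]
R5 ← R5 − R3: [0, 0, 0, 0, 0, 0]
Echelon form has 3 nonzero rows, so rank(B) = 3.
The rank gives the maximum number of linearly independent columns: 3.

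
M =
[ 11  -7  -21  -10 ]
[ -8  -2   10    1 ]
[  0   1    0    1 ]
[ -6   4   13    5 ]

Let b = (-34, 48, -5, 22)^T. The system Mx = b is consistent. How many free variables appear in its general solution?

0

Row reduce the augmented matrix [M | b].
R2 ← R2 + (8/11)·R1: [0, -78/11, -58/11, -69/11, 256/11]
R4 ← R4 + (6/11)·R1: [0, 2/11, 17/11, -5/11, 38/11]
R3 ← R3 + (11/78)·R2: [0, 0, -29/39, 3/26, -67/39]
R4 ← R4 + (1/39)·R2: [0, 0, 55/39, -8/13, 158/39]
R4 ← R4 + (55/29)·R3: [0, 0, 0, -23/58, 23/29]
The echelon form has 4 nonzero rows, and every pivot lies in the first 4 columns, so rank(M) = rank([M|b]) = 4.
The system is consistent.
Free variables = (unknowns) − (rank) = 4 − 4 = 0.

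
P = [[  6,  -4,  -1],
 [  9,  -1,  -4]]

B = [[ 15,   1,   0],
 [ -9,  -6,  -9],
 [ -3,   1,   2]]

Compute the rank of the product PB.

2

First compute PB:
[[129,  29,  34],
 [156,  11,   1]]
Now row reduce the product.
R2 ← R2 − (52/43)·R1: [0, -1035/43, -1725/43]
2 nonzero rows, so rank(PB) = 2.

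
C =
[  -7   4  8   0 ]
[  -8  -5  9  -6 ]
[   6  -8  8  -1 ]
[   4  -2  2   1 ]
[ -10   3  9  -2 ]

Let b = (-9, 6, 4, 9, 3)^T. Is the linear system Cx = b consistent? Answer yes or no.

no

Row reduce the augmented matrix [C | b].
R2 ← R2 − (8/7)·R1: [0, -67/7, -1/7, -6, 114/7]
R3 ← R3 + (6/7)·R1: [0, -32/7, 104/7, -1, -26/7]
R4 ← R4 + (4/7)·R1: [0, 2/7, 46/7, 1, 27/7]
R5 ← R5 − (10/7)·R1: [0, -19/7, -17/7, -2, 111/7]
R3 ← R3 − (32/67)·R2: [0, 0, 1000/67, 125/67, -770/67]
R4 ← R4 + (2/67)·R2: [0, 0, 440/67, 55/67, 291/67]
R5 ← R5 − (19/67)·R2: [0, 0, -160/67, -20/67, 753/67]
R4 ← R4 − (11/25)·R3: [0, 0, 0, 0, 47/5]
R5 ← R5 + (4/25)·R3: [0, 0, 0, 0, 47/5]
R5 ← R5 − R4: [0, 0, 0, 0, 0]
The echelon form has 4 nonzero rows; the last pivot sits in the augmented column, so rank(C) = 3 but rank([C|b]) = 4.
Since the ranks differ, the system is inconsistent.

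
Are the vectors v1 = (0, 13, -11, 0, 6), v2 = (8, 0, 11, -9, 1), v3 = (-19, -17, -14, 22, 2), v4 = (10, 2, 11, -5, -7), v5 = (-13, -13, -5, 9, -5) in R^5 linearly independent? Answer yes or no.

no

Form the matrix with these vectors as rows and row reduce.
Swap R1 ↔ R2
R3 ← R3 + (19/8)·R1: [0, -17, 97/8, 5/8, 35/8]
R4 ← R4 − (5/4)·R1: [0, 2, -11/4, 25/4, -33/4]
R5 ← R5 + (13/8)·R1: [0, -13, 103/8, -45/8, -27/8]
R3 ← R3 + (17/13)·R2: [0, 0, -235/104, 5/8, 1271/104]
R4 ← R4 − (2/13)·R2: [0, 0, -55/52, 25/4, -477/52]
R5 ← R5 + R2: [0, 0, 15/8, -45/8, 21/8]
R4 ← R4 − (22/47)·R3: [0, 0, 0, 280/47, -700/47]
R5 ← R5 + (39/47)·R3: [0, 0, 0, -240/47, 600/47]
R5 ← R5 + (6/7)·R4: [0, 0, 0, 0, 0]
4 nonzero rows, so the 5 vectors span a space of dimension 4.
Since 4 < 5, the vectors are linearly dependent.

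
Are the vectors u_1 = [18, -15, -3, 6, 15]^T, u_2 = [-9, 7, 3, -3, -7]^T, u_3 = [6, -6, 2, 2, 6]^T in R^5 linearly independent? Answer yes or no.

no

Form the matrix with these vectors as rows and row reduce.
R2 ← R2 + (1/2)·R1: [0, -1/2, 3/2, 0, 1/2]
R3 ← R3 − (1/3)·R1: [0, -1, 3, 0, 1]
R3 ← R3 − (2)·R2: [0, 0, 0, 0, 0]
2 nonzero rows, so the 3 vectors span a space of dimension 2.
Since 2 < 3, the vectors are linearly dependent.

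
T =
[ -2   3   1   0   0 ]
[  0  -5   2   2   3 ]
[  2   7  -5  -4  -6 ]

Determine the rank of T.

2

Row reduce to echelon form.
R3 ← R3 + R1: [0, 10, -4, -4, -6]
R3 ← R3 + (2)·R2: [0, 0, 0, 0, 0]
Echelon form has 2 nonzero rows, so rank(T) = 2.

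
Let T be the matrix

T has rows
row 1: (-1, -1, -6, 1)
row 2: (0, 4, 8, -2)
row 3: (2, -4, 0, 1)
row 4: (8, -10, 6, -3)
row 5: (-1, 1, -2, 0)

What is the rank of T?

3

Row reduce to echelon form.
R3 ← R3 + (2)·R1: [0, -6, -12, 3]
R4 ← R4 + (8)·R1: [0, -18, -42, 5]
R5 ← R5 − R1: [0, 2, 4, -1]
R3 ← R3 + (3/2)·R2: [0, 0, 0, 0]
R4 ← R4 + (9/2)·R2: [0, 0, -6, -4]
R5 ← R5 − (1/2)·R2: [0, 0, 0, 0]
Swap R3 ↔ R4
Echelon form has 3 nonzero rows, so rank(T) = 3.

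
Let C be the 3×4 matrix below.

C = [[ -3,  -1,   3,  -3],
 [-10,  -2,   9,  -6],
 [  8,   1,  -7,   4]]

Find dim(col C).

3

Row reduce to echelon form.
R2 ← R2 − (10/3)·R1: [0, 4/3, -1, 4]
R3 ← R3 + (8/3)·R1: [0, -5/3, 1, -4]
R3 ← R3 + (5/4)·R2: [0, 0, -1/4, 1]
Echelon form has 3 nonzero rows, so rank(C) = 3.
The column space has dimension equal to the rank: 3.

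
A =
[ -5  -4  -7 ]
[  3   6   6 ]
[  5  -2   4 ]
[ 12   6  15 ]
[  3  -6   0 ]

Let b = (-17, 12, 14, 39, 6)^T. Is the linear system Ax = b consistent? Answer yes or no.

yes

Row reduce the augmented matrix [A | b].
R2 ← R2 + (3/5)·R1: [0, 18/5, 9/5, 9/5]
R3 ← R3 + R1: [0, -6, -3, -3]
R4 ← R4 + (12/5)·R1: [0, -18/5, -9/5, -9/5]
R5 ← R5 + (3/5)·R1: [0, -42/5, -21/5, -21/5]
R3 ← R3 + (5/3)·R2: [0, 0, 0, 0]
R4 ← R4 + R2: [0, 0, 0, 0]
R5 ← R5 + (7/3)·R2: [0, 0, 0, 0]
The echelon form has 2 nonzero rows, and every pivot lies in the first 3 columns, so rank(A) = rank([A|b]) = 2.
The system is consistent.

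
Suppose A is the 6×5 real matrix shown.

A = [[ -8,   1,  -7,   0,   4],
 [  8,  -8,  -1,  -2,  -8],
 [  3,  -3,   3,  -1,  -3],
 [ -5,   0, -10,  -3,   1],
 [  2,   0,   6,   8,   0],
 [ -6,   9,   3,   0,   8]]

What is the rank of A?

5

Row reduce to echelon form.
R2 ← R2 + R1: [0, -7, -8, -2, -4]
R3 ← R3 + (3/8)·R1: [0, -21/8, 3/8, -1, -3/2]
R4 ← R4 − (5/8)·R1: [0, -5/8, -45/8, -3, -3/2]
R5 ← R5 + (1/4)·R1: [0, 1/4, 17/4, 8, 1]
R6 ← R6 − (3/4)·R1: [0, 33/4, 33/4, 0, 5]
R3 ← R3 − (3/8)·R2: [0, 0, 27/8, -1/4, 0]
R4 ← R4 − (5/56)·R2: [0, 0, -275/56, -79/28, -8/7]
R5 ← R5 + (1/28)·R2: [0, 0, 111/28, 111/14, 6/7]
R6 ← R6 + (33/28)·R2: [0, 0, -33/28, -33/14, 2/7]
R4 ← R4 + (275/189)·R3: [0, 0, 0, -86/27, -8/7]
R5 ← R5 − (74/63)·R3: [0, 0, 0, 74/9, 6/7]
R6 ← R6 + (22/63)·R3: [0, 0, 0, -22/9, 2/7]
R5 ← R5 + (111/43)·R4: [0, 0, 0, 0, -90/43]
R6 ← R6 − (33/43)·R4: [0, 0, 0, 0, 50/43]
R6 ← R6 + (5/9)·R5: [0, 0, 0, 0, 0]
Echelon form has 5 nonzero rows, so rank(A) = 5.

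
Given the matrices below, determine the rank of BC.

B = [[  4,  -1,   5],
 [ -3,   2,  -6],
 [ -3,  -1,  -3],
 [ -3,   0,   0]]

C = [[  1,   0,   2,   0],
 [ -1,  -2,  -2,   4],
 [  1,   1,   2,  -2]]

First compute BC:
[[ 10,   7,  20, -14],
 [-11, -10, -22,  20],
 [ -5,  -1, -10,   2],
 [ -3,   0,  -6,   0]]
Now row reduce the product.
R2 ← R2 + (11/10)·R1: [0, -23/10, 0, 23/5]
R3 ← R3 + (1/2)·R1: [0, 5/2, 0, -5]
R4 ← R4 + (3/10)·R1: [0, 21/10, 0, -21/5]
R3 ← R3 + (25/23)·R2: [0, 0, 0, 0]
R4 ← R4 + (21/23)·R2: [0, 0, 0, 0]
2 nonzero rows, so rank(BC) = 2.

2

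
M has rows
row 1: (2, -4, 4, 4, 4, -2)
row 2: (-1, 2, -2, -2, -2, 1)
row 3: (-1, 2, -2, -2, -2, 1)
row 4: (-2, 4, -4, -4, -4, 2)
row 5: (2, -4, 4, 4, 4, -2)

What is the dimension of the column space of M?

1

Row reduce to echelon form.
R2 ← R2 + (1/2)·R1: [0, 0, 0, 0, 0, 0]
R3 ← R3 + (1/2)·R1: [0, 0, 0, 0, 0, 0]
R4 ← R4 + R1: [0, 0, 0, 0, 0, 0]
R5 ← R5 − R1: [0, 0, 0, 0, 0, 0]
Echelon form has 1 nonzero row, so rank(M) = 1.
The column space has dimension equal to the rank: 1.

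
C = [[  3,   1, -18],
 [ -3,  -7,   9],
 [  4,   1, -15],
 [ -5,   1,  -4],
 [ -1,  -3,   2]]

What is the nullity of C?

0

Row reduce to echelon form.
R2 ← R2 + R1: [0, -6, -9]
R3 ← R3 − (4/3)·R1: [0, -1/3, 9]
R4 ← R4 + (5/3)·R1: [0, 8/3, -34]
R5 ← R5 + (1/3)·R1: [0, -8/3, -4]
R3 ← R3 − (1/18)·R2: [0, 0, 19/2]
R4 ← R4 + (4/9)·R2: [0, 0, -38]
R5 ← R5 − (4/9)·R2: [0, 0, 0]
R4 ← R4 + (4)·R3: [0, 0, 0]
3 nonzero rows, so rank(C) = 3.
C has 3 columns; by rank–nullity, nullity = 3 − 3 = 0.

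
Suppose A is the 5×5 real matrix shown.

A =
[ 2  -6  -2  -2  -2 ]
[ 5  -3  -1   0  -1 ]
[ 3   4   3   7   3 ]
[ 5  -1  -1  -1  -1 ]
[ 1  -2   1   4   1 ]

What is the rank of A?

3

Row reduce to echelon form.
R2 ← R2 − (5/2)·R1: [0, 12, 4, 5, 4]
R3 ← R3 − (3/2)·R1: [0, 13, 6, 10, 6]
R4 ← R4 − (5/2)·R1: [0, 14, 4, 4, 4]
R5 ← R5 − (1/2)·R1: [0, 1, 2, 5, 2]
R3 ← R3 − (13/12)·R2: [0, 0, 5/3, 55/12, 5/3]
R4 ← R4 − (7/6)·R2: [0, 0, -2/3, -11/6, -2/3]
R5 ← R5 − (1/12)·R2: [0, 0, 5/3, 55/12, 5/3]
R4 ← R4 + (2/5)·R3: [0, 0, 0, 0, 0]
R5 ← R5 − R3: [0, 0, 0, 0, 0]
Echelon form has 3 nonzero rows, so rank(A) = 3.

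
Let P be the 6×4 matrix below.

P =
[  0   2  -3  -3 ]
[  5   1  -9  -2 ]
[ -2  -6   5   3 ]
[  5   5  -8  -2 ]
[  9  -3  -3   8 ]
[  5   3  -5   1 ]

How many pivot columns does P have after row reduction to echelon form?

4

Row reduce to echelon form.
Swap R1 ↔ R2
R3 ← R3 + (2/5)·R1: [0, -28/5, 7/5, 11/5]
R4 ← R4 − R1: [0, 4, 1, 0]
R5 ← R5 − (9/5)·R1: [0, -24/5, 66/5, 58/5]
R6 ← R6 − R1: [0, 2, 4, 3]
R3 ← R3 + (14/5)·R2: [0, 0, -7, -31/5]
R4 ← R4 − (2)·R2: [0, 0, 7, 6]
R5 ← R5 + (12/5)·R2: [0, 0, 6, 22/5]
R6 ← R6 − R2: [0, 0, 7, 6]
R4 ← R4 + R3: [0, 0, 0, -1/5]
R5 ← R5 + (6/7)·R3: [0, 0, 0, -32/35]
R6 ← R6 + R3: [0, 0, 0, -1/5]
R5 ← R5 − (32/7)·R4: [0, 0, 0, 0]
R6 ← R6 − R4: [0, 0, 0, 0]
Echelon form has 4 nonzero rows, so rank(P) = 4.
Each nonzero row contributes one pivot column: 4 pivot columns.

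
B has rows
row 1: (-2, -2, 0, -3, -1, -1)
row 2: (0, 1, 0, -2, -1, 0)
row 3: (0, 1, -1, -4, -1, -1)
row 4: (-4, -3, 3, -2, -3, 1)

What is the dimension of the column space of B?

3

Row reduce to echelon form.
R4 ← R4 − (2)·R1: [0, 1, 3, 4, -1, 3]
R3 ← R3 − R2: [0, 0, -1, -2, 0, -1]
R4 ← R4 − R2: [0, 0, 3, 6, 0, 3]
R4 ← R4 + (3)·R3: [0, 0, 0, 0, 0, 0]
Echelon form has 3 nonzero rows, so rank(B) = 3.
The column space has dimension equal to the rank: 3.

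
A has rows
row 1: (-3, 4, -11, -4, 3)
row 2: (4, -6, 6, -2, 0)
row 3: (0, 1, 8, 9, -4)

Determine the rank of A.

3

Row reduce to echelon form.
R2 ← R2 + (4/3)·R1: [0, -2/3, -26/3, -22/3, 4]
R3 ← R3 + (3/2)·R2: [0, 0, -5, -2, 2]
Echelon form has 3 nonzero rows, so rank(A) = 3.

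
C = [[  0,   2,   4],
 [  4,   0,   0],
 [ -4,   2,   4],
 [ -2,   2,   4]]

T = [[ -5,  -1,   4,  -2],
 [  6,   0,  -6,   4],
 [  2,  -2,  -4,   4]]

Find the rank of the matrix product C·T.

2

First compute CT:
[[ 20,  -8, -28,  24],
 [-20,  -4,  16,  -8],
 [ 40,  -4, -44,  32],
 [ 30,  -6, -36,  28]]
Now row reduce the product.
R2 ← R2 + R1: [0, -12, -12, 16]
R3 ← R3 − (2)·R1: [0, 12, 12, -16]
R4 ← R4 − (3/2)·R1: [0, 6, 6, -8]
R3 ← R3 + R2: [0, 0, 0, 0]
R4 ← R4 + (1/2)·R2: [0, 0, 0, 0]
2 nonzero rows, so rank(CT) = 2.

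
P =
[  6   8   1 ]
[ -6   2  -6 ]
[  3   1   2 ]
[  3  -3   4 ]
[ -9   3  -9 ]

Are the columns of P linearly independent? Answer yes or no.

Row reduce P to echelon form.
R2 ← R2 + R1: [0, 10, -5]
R3 ← R3 − (1/2)·R1: [0, -3, 3/2]
R4 ← R4 − (1/2)·R1: [0, -7, 7/2]
R5 ← R5 + (3/2)·R1: [0, 15, -15/2]
R3 ← R3 + (3/10)·R2: [0, 0, 0]
R4 ← R4 + (7/10)·R2: [0, 0, 0]
R5 ← R5 − (3/2)·R2: [0, 0, 0]
2 pivots among 3 columns.
Only 2 < 3 pivot columns, so the columns are linearly dependent.

no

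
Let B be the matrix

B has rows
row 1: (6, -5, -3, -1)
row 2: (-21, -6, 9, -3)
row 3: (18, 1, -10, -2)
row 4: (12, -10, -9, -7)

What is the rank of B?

4

Row reduce to echelon form.
R2 ← R2 + (7/2)·R1: [0, -47/2, -3/2, -13/2]
R3 ← R3 − (3)·R1: [0, 16, -1, 1]
R4 ← R4 − (2)·R1: [0, 0, -3, -5]
R3 ← R3 + (32/47)·R2: [0, 0, -95/47, -161/47]
R4 ← R4 − (141/95)·R3: [0, 0, 0, 8/95]
Echelon form has 4 nonzero rows, so rank(B) = 4.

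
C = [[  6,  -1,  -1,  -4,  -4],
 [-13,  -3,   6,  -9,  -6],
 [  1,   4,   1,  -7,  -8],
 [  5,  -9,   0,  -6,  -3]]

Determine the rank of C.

3

Row reduce to echelon form.
R2 ← R2 + (13/6)·R1: [0, -31/6, 23/6, -53/3, -44/3]
R3 ← R3 − (1/6)·R1: [0, 25/6, 7/6, -19/3, -22/3]
R4 ← R4 − (5/6)·R1: [0, -49/6, 5/6, -8/3, 1/3]
R3 ← R3 + (25/31)·R2: [0, 0, 132/31, -638/31, -594/31]
R4 ← R4 − (49/31)·R2: [0, 0, -162/31, 783/31, 729/31]
R4 ← R4 + (27/22)·R3: [0, 0, 0, 0, 0]
Echelon form has 3 nonzero rows, so rank(C) = 3.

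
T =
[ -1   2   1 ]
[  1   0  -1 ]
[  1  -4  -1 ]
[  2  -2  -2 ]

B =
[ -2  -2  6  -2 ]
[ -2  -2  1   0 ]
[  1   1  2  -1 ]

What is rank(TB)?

First compute TB:
[[ -1,  -1,  -2,   1],
 [ -3,  -3,   4,  -1],
 [  5,   5,   0,  -1],
 [ -2,  -2,   6,  -2]]
Now row reduce the product.
R2 ← R2 − (3)·R1: [0, 0, 10, -4]
R3 ← R3 + (5)·R1: [0, 0, -10, 4]
R4 ← R4 − (2)·R1: [0, 0, 10, -4]
R3 ← R3 + R2: [0, 0, 0, 0]
R4 ← R4 − R2: [0, 0, 0, 0]
2 nonzero rows, so rank(TB) = 2.

2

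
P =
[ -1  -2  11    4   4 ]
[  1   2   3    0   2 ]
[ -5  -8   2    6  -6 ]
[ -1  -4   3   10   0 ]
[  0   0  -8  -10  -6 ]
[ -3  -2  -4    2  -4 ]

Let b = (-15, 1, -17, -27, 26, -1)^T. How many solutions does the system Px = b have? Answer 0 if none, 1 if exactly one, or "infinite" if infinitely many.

Row reduce the augmented matrix [P | b].
R2 ← R2 + R1: [0, 0, 14, 4, 6, -14]
R3 ← R3 − (5)·R1: [0, 2, -53, -14, -26, 58]
R4 ← R4 − R1: [0, -2, -8, 6, -4, -12]
R6 ← R6 − (3)·R1: [0, 4, -37, -10, -16, 44]
Swap R2 ↔ R3
R4 ← R4 + R2: [0, 0, -61, -8, -30, 46]
R6 ← R6 − (2)·R2: [0, 0, 69, 18, 36, -72]
R4 ← R4 + (61/14)·R3: [0, 0, 0, 66/7, -27/7, -15]
R5 ← R5 + (4/7)·R3: [0, 0, 0, -54/7, -18/7, 18]
R6 ← R6 − (69/14)·R3: [0, 0, 0, -12/7, 45/7, -3]
R5 ← R5 + (9/11)·R4: [0, 0, 0, 0, -63/11, 63/11]
R6 ← R6 + (2/11)·R4: [0, 0, 0, 0, 63/11, -63/11]
R6 ← R6 + R5: [0, 0, 0, 0, 0, 0]
The echelon form has 5 nonzero rows, and every pivot lies in the first 5 columns, so rank(P) = rank([P|b]) = 5.
The system is consistent.
rank = 5 = number of unknowns, so the solution is unique.

1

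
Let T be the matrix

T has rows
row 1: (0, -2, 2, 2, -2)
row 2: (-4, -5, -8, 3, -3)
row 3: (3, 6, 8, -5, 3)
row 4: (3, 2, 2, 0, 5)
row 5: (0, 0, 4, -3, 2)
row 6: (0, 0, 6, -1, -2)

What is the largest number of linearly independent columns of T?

5

Row reduce to echelon form.
Swap R1 ↔ R2
R3 ← R3 + (3/4)·R1: [0, 9/4, 2, -11/4, 3/4]
R4 ← R4 + (3/4)·R1: [0, -7/4, -4, 9/4, 11/4]
R3 ← R3 + (9/8)·R2: [0, 0, 17/4, -1/2, -3/2]
R4 ← R4 − (7/8)·R2: [0, 0, -23/4, 1/2, 9/2]
R4 ← R4 + (23/17)·R3: [0, 0, 0, -3/17, 42/17]
R5 ← R5 − (16/17)·R3: [0, 0, 0, -43/17, 58/17]
R6 ← R6 − (24/17)·R3: [0, 0, 0, -5/17, 2/17]
R5 ← R5 − (43/3)·R4: [0, 0, 0, 0, -32]
R6 ← R6 − (5/3)·R4: [0, 0, 0, 0, -4]
R6 ← R6 − (1/8)·R5: [0, 0, 0, 0, 0]
Echelon form has 5 nonzero rows, so rank(T) = 5.
The rank gives the maximum number of linearly independent columns: 5.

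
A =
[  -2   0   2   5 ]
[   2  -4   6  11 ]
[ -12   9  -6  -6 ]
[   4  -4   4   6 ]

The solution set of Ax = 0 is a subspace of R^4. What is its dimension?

Row reduce to echelon form.
R2 ← R2 + R1: [0, -4, 8, 16]
R3 ← R3 − (6)·R1: [0, 9, -18, -36]
R4 ← R4 + (2)·R1: [0, -4, 8, 16]
R3 ← R3 + (9/4)·R2: [0, 0, 0, 0]
R4 ← R4 − R2: [0, 0, 0, 0]
2 nonzero rows, so rank(A) = 2.
A has 4 columns; by rank–nullity, nullity = 4 − 2 = 2.

2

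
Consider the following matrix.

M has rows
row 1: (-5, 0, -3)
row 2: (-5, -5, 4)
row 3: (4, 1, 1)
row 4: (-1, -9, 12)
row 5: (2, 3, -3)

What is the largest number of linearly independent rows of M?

2

Row reduce to echelon form.
R2 ← R2 − R1: [0, -5, 7]
R3 ← R3 + (4/5)·R1: [0, 1, -7/5]
R4 ← R4 − (1/5)·R1: [0, -9, 63/5]
R5 ← R5 + (2/5)·R1: [0, 3, -21/5]
R3 ← R3 + (1/5)·R2: [0, 0, 0]
R4 ← R4 − (9/5)·R2: [0, 0, 0]
R5 ← R5 + (3/5)·R2: [0, 0, 0]
Echelon form has 2 nonzero rows, so rank(M) = 2.
The rank gives the maximum number of linearly independent rows: 2.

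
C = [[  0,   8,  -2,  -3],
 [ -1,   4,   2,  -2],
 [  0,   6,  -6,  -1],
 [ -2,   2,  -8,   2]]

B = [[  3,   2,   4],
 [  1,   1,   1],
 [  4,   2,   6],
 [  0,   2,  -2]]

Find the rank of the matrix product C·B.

2

First compute CB:
[[  0,  -2,   2],
 [  9,   2,  16],
 [-18,  -8, -28],
 [-36, -14, -58]]
Now row reduce the product.
Swap R1 ↔ R2
R3 ← R3 + (2)·R1: [0, -4, 4]
R4 ← R4 + (4)·R1: [0, -6, 6]
R3 ← R3 − (2)·R2: [0, 0, 0]
R4 ← R4 − (3)·R2: [0, 0, 0]
2 nonzero rows, so rank(CB) = 2.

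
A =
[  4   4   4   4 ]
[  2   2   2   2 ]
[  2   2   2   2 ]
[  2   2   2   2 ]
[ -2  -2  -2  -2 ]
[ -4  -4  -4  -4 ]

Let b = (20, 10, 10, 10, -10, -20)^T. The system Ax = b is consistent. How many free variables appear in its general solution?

3

Row reduce the augmented matrix [A | b].
R2 ← R2 − (1/2)·R1: [0, 0, 0, 0, 0]
R3 ← R3 − (1/2)·R1: [0, 0, 0, 0, 0]
R4 ← R4 − (1/2)·R1: [0, 0, 0, 0, 0]
R5 ← R5 + (1/2)·R1: [0, 0, 0, 0, 0]
R6 ← R6 + R1: [0, 0, 0, 0, 0]
The echelon form has 1 nonzero rows, and every pivot lies in the first 4 columns, so rank(A) = rank([A|b]) = 1.
The system is consistent.
Free variables = (unknowns) − (rank) = 4 − 1 = 3.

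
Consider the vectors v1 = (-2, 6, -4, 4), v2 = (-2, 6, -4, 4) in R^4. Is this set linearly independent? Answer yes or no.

no

Form the matrix with these vectors as rows and row reduce.
R2 ← R2 − R1: [0, 0, 0, 0]
1 nonzero row, so the 2 vectors span a space of dimension 1.
Since 1 < 2, the vectors are linearly dependent.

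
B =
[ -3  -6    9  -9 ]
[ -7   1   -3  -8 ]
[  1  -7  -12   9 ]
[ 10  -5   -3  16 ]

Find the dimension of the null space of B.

1

Row reduce to echelon form.
R2 ← R2 − (7/3)·R1: [0, 15, -24, 13]
R3 ← R3 + (1/3)·R1: [0, -9, -9, 6]
R4 ← R4 + (10/3)·R1: [0, -25, 27, -14]
R3 ← R3 + (3/5)·R2: [0, 0, -117/5, 69/5]
R4 ← R4 + (5/3)·R2: [0, 0, -13, 23/3]
R4 ← R4 − (5/9)·R3: [0, 0, 0, 0]
3 nonzero rows, so rank(B) = 3.
B has 4 columns; by rank–nullity, nullity = 4 − 3 = 1.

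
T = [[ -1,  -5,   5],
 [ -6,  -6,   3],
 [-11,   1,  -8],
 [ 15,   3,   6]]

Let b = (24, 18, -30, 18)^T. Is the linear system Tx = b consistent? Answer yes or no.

Row reduce the augmented matrix [T | b].
R2 ← R2 − (6)·R1: [0, 24, -27, -126]
R3 ← R3 − (11)·R1: [0, 56, -63, -294]
R4 ← R4 + (15)·R1: [0, -72, 81, 378]
R3 ← R3 − (7/3)·R2: [0, 0, 0, 0]
R4 ← R4 + (3)·R2: [0, 0, 0, 0]
The echelon form has 2 nonzero rows, and every pivot lies in the first 3 columns, so rank(T) = rank([T|b]) = 2.
The system is consistent.

yes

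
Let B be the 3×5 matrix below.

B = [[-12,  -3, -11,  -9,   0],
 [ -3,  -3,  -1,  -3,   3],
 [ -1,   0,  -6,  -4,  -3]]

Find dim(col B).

Row reduce to echelon form.
R2 ← R2 − (1/4)·R1: [0, -9/4, 7/4, -3/4, 3]
R3 ← R3 − (1/12)·R1: [0, 1/4, -61/12, -13/4, -3]
R3 ← R3 + (1/9)·R2: [0, 0, -44/9, -10/3, -8/3]
Echelon form has 3 nonzero rows, so rank(B) = 3.
The column space has dimension equal to the rank: 3.

3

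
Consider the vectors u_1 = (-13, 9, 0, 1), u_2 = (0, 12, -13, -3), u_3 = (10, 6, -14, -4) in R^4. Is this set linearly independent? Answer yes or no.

Form the matrix with these vectors as rows and row reduce.
R3 ← R3 + (10/13)·R1: [0, 168/13, -14, -42/13]
R3 ← R3 − (14/13)·R2: [0, 0, 0, 0]
2 nonzero rows, so the 3 vectors span a space of dimension 2.
Since 2 < 3, the vectors are linearly dependent.

no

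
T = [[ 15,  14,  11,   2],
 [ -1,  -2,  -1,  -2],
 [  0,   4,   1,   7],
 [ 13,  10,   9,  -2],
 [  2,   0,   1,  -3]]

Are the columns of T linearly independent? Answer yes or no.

Row reduce T to echelon form.
R2 ← R2 + (1/15)·R1: [0, -16/15, -4/15, -28/15]
R4 ← R4 − (13/15)·R1: [0, -32/15, -8/15, -56/15]
R5 ← R5 − (2/15)·R1: [0, -28/15, -7/15, -49/15]
R3 ← R3 + (15/4)·R2: [0, 0, 0, 0]
R4 ← R4 − (2)·R2: [0, 0, 0, 0]
R5 ← R5 − (7/4)·R2: [0, 0, 0, 0]
2 pivots among 4 columns.
Only 2 < 4 pivot columns, so the columns are linearly dependent.

no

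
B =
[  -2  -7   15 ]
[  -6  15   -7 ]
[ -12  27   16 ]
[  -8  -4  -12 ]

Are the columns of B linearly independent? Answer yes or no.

yes

Row reduce B to echelon form.
R2 ← R2 − (3)·R1: [0, 36, -52]
R3 ← R3 − (6)·R1: [0, 69, -74]
R4 ← R4 − (4)·R1: [0, 24, -72]
R3 ← R3 − (23/12)·R2: [0, 0, 77/3]
R4 ← R4 − (2/3)·R2: [0, 0, -112/3]
R4 ← R4 + (16/11)·R3: [0, 0, 0]
3 pivots among 3 columns.
Every column is a pivot column, so the columns are linearly independent.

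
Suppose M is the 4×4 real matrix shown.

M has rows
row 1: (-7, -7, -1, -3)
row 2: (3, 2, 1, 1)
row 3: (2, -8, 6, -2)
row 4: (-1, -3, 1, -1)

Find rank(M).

2

Row reduce to echelon form.
R2 ← R2 + (3/7)·R1: [0, -1, 4/7, -2/7]
R3 ← R3 + (2/7)·R1: [0, -10, 40/7, -20/7]
R4 ← R4 − (1/7)·R1: [0, -2, 8/7, -4/7]
R3 ← R3 − (10)·R2: [0, 0, 0, 0]
R4 ← R4 − (2)·R2: [0, 0, 0, 0]
Echelon form has 2 nonzero rows, so rank(M) = 2.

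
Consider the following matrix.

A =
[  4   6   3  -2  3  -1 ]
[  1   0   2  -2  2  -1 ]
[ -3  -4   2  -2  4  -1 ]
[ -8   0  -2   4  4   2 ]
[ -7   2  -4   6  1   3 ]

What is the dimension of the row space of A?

3

Row reduce to echelon form.
R2 ← R2 − (1/4)·R1: [0, -3/2, 5/4, -3/2, 5/4, -3/4]
R3 ← R3 + (3/4)·R1: [0, 1/2, 17/4, -7/2, 25/4, -7/4]
R4 ← R4 + (2)·R1: [0, 12, 4, 0, 10, 0]
R5 ← R5 + (7/4)·R1: [0, 25/2, 5/4, 5/2, 25/4, 5/4]
R3 ← R3 + (1/3)·R2: [0, 0, 14/3, -4, 20/3, -2]
R4 ← R4 + (8)·R2: [0, 0, 14, -12, 20, -6]
R5 ← R5 + (25/3)·R2: [0, 0, 35/3, -10, 50/3, -5]
R4 ← R4 − (3)·R3: [0, 0, 0, 0, 0, 0]
R5 ← R5 − (5/2)·R3: [0, 0, 0, 0, 0, 0]
Echelon form has 3 nonzero rows, so rank(A) = 3.
The row space has dimension equal to the rank: 3.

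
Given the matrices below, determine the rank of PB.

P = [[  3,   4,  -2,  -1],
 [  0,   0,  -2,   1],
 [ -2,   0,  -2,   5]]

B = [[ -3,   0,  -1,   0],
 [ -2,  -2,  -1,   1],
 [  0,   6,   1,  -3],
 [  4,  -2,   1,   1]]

2

First compute PB:
[[-21, -18, -10,   9],
 [  4, -14,  -1,   7],
 [ 26, -22,   5,  11]]
Now row reduce the product.
R2 ← R2 + (4/21)·R1: [0, -122/7, -61/21, 61/7]
R3 ← R3 + (26/21)·R1: [0, -310/7, -155/21, 155/7]
R3 ← R3 − (155/61)·R2: [0, 0, 0, 0]
2 nonzero rows, so rank(PB) = 2.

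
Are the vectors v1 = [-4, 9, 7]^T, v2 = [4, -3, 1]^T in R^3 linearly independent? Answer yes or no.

yes

Form the matrix with these vectors as rows and row reduce.
R2 ← R2 + R1: [0, 6, 8]
2 nonzero rows, so the 2 vectors span a space of dimension 2.
Since 2 = 2, the vectors are linearly independent.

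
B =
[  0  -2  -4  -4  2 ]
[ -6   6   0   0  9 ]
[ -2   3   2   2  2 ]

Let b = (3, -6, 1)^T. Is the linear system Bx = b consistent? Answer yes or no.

no

Row reduce the augmented matrix [B | b].
Swap R1 ↔ R2
R3 ← R3 − (1/3)·R1: [0, 1, 2, 2, -1, 3]
R3 ← R3 + (1/2)·R2: [0, 0, 0, 0, 0, 9/2]
The echelon form has 3 nonzero rows; the last pivot sits in the augmented column, so rank(B) = 2 but rank([B|b]) = 3.
Since the ranks differ, the system is inconsistent.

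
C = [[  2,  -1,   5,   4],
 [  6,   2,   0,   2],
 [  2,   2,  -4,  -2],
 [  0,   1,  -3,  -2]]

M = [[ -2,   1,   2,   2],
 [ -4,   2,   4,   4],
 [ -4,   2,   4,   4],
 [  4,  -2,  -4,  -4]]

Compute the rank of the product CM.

First compute CM:
[[ -4,   2,   4,   4],
 [-12,   6,  12,  12],
 [ -4,   2,   4,   4],
 [  0,   0,   0,   0]]
Now row reduce the product.
R2 ← R2 − (3)·R1: [0, 0, 0, 0]
R3 ← R3 − R1: [0, 0, 0, 0]
1 nonzero row, so rank(CM) = 1.

1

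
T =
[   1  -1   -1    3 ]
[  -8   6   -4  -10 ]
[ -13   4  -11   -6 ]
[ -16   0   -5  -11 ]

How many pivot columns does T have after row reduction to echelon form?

3

Row reduce to echelon form.
R2 ← R2 + (8)·R1: [0, -2, -12, 14]
R3 ← R3 + (13)·R1: [0, -9, -24, 33]
R4 ← R4 + (16)·R1: [0, -16, -21, 37]
R3 ← R3 − (9/2)·R2: [0, 0, 30, -30]
R4 ← R4 − (8)·R2: [0, 0, 75, -75]
R4 ← R4 − (5/2)·R3: [0, 0, 0, 0]
Echelon form has 3 nonzero rows, so rank(T) = 3.
Each nonzero row contributes one pivot column: 3 pivot columns.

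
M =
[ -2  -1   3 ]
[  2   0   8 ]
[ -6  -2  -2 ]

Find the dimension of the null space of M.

1

Row reduce to echelon form.
R2 ← R2 + R1: [0, -1, 11]
R3 ← R3 − (3)·R1: [0, 1, -11]
R3 ← R3 + R2: [0, 0, 0]
2 nonzero rows, so rank(M) = 2.
M has 3 columns; by rank–nullity, nullity = 3 − 2 = 1.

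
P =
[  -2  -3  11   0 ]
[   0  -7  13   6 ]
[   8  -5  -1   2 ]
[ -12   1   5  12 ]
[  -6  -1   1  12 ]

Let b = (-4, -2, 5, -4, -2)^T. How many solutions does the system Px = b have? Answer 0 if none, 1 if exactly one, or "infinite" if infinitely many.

Row reduce the augmented matrix [P | b].
R3 ← R3 + (4)·R1: [0, -17, 43, 2, -11]
R4 ← R4 − (6)·R1: [0, 19, -61, 12, 20]
R5 ← R5 − (3)·R1: [0, 8, -32, 12, 10]
R3 ← R3 − (17/7)·R2: [0, 0, 80/7, -88/7, -43/7]
R4 ← R4 + (19/7)·R2: [0, 0, -180/7, 198/7, 102/7]
R5 ← R5 + (8/7)·R2: [0, 0, -120/7, 132/7, 54/7]
R4 ← R4 + (9/4)·R3: [0, 0, 0, 0, 3/4]
R5 ← R5 + (3/2)·R3: [0, 0, 0, 0, -3/2]
R5 ← R5 + (2)·R4: [0, 0, 0, 0, 0]
The echelon form has 4 nonzero rows; the last pivot sits in the augmented column, so rank(P) = 3 but rank([P|b]) = 4.
Since the ranks differ, the system is inconsistent.
It has no solutions.

0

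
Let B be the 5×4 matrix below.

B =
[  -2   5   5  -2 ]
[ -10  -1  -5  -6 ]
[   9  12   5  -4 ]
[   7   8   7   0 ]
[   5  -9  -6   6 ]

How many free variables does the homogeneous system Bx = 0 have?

1

Row reduce to echelon form.
R2 ← R2 − (5)·R1: [0, -26, -30, 4]
R3 ← R3 + (9/2)·R1: [0, 69/2, 55/2, -13]
R4 ← R4 + (7/2)·R1: [0, 51/2, 49/2, -7]
R5 ← R5 + (5/2)·R1: [0, 7/2, 13/2, 1]
R3 ← R3 + (69/52)·R2: [0, 0, -160/13, -100/13]
R4 ← R4 + (51/52)·R2: [0, 0, -64/13, -40/13]
R5 ← R5 + (7/52)·R2: [0, 0, 32/13, 20/13]
R4 ← R4 − (2/5)·R3: [0, 0, 0, 0]
R5 ← R5 + (1/5)·R3: [0, 0, 0, 0]
3 nonzero rows, so rank(B) = 3.
B has 4 columns; by rank–nullity, nullity = 4 − 3 = 1.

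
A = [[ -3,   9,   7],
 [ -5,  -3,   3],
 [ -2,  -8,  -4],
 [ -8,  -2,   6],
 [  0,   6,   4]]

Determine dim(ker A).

0

Row reduce to echelon form.
R2 ← R2 − (5/3)·R1: [0, -18, -26/3]
R3 ← R3 − (2/3)·R1: [0, -14, -26/3]
R4 ← R4 − (8/3)·R1: [0, -26, -38/3]
R3 ← R3 − (7/9)·R2: [0, 0, -52/27]
R4 ← R4 − (13/9)·R2: [0, 0, -4/27]
R5 ← R5 + (1/3)·R2: [0, 0, 10/9]
R4 ← R4 − (1/13)·R3: [0, 0, 0]
R5 ← R5 + (15/26)·R3: [0, 0, 0]
3 nonzero rows, so rank(A) = 3.
A has 3 columns; by rank–nullity, nullity = 3 − 3 = 0.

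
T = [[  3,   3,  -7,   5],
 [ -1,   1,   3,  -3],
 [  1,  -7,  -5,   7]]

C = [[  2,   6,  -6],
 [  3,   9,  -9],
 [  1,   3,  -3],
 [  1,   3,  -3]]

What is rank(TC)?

First compute TC:
[[ 13,  39, -39],
 [  1,   3,  -3],
 [-17, -51,  51]]
Now row reduce the product.
R2 ← R2 − (1/13)·R1: [0, 0, 0]
R3 ← R3 + (17/13)·R1: [0, 0, 0]
1 nonzero row, so rank(TC) = 1.

1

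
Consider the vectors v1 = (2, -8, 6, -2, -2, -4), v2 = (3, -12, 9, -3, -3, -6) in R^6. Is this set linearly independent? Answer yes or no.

no

Form the matrix with these vectors as rows and row reduce.
R2 ← R2 − (3/2)·R1: [0, 0, 0, 0, 0, 0]
1 nonzero row, so the 2 vectors span a space of dimension 1.
Since 1 < 2, the vectors are linearly dependent.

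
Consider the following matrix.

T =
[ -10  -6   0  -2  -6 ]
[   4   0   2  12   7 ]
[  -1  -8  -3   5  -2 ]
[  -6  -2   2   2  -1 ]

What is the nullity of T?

Row reduce to echelon form.
R2 ← R2 + (2/5)·R1: [0, -12/5, 2, 56/5, 23/5]
R3 ← R3 − (1/10)·R1: [0, -37/5, -3, 26/5, -7/5]
R4 ← R4 − (3/5)·R1: [0, 8/5, 2, 16/5, 13/5]
R3 ← R3 − (37/12)·R2: [0, 0, -55/6, -88/3, -187/12]
R4 ← R4 + (2/3)·R2: [0, 0, 10/3, 32/3, 17/3]
R4 ← R4 + (4/11)·R3: [0, 0, 0, 0, 0]
3 nonzero rows, so rank(T) = 3.
T has 5 columns; by rank–nullity, nullity = 5 − 3 = 2.

2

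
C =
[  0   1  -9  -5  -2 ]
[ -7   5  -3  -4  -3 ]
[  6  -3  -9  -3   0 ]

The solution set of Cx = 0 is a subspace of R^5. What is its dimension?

3

Row reduce to echelon form.
Swap R1 ↔ R2
R3 ← R3 + (6/7)·R1: [0, 9/7, -81/7, -45/7, -18/7]
R3 ← R3 − (9/7)·R2: [0, 0, 0, 0, 0]
2 nonzero rows, so rank(C) = 2.
C has 5 columns; by rank–nullity, nullity = 5 − 2 = 3.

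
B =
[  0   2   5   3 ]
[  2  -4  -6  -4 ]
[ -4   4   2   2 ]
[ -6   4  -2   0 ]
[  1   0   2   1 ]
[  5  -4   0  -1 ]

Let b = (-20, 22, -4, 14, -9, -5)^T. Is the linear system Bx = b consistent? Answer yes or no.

Row reduce the augmented matrix [B | b].
Swap R1 ↔ R2
R3 ← R3 + (2)·R1: [0, -4, -10, -6, 40]
R4 ← R4 + (3)·R1: [0, -8, -20, -12, 80]
R5 ← R5 − (1/2)·R1: [0, 2, 5, 3, -20]
R6 ← R6 − (5/2)·R1: [0, 6, 15, 9, -60]
R3 ← R3 + (2)·R2: [0, 0, 0, 0, 0]
R4 ← R4 + (4)·R2: [0, 0, 0, 0, 0]
R5 ← R5 − R2: [0, 0, 0, 0, 0]
R6 ← R6 − (3)·R2: [0, 0, 0, 0, 0]
The echelon form has 2 nonzero rows, and every pivot lies in the first 4 columns, so rank(B) = rank([B|b]) = 2.
The system is consistent.

yes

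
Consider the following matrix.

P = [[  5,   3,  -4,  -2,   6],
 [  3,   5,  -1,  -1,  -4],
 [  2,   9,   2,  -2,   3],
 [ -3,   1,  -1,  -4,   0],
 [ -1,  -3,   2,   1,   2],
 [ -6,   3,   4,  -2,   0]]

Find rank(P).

5

Row reduce to echelon form.
R2 ← R2 − (3/5)·R1: [0, 16/5, 7/5, 1/5, -38/5]
R3 ← R3 − (2/5)·R1: [0, 39/5, 18/5, -6/5, 3/5]
R4 ← R4 + (3/5)·R1: [0, 14/5, -17/5, -26/5, 18/5]
R5 ← R5 + (1/5)·R1: [0, -12/5, 6/5, 3/5, 16/5]
R6 ← R6 + (6/5)·R1: [0, 33/5, -4/5, -22/5, 36/5]
R3 ← R3 − (39/16)·R2: [0, 0, 3/16, -27/16, 153/8]
R4 ← R4 − (7/8)·R2: [0, 0, -37/8, -43/8, 41/4]
R5 ← R5 + (3/4)·R2: [0, 0, 9/4, 3/4, -5/2]
R6 ← R6 − (33/16)·R2: [0, 0, -59/16, -77/16, 183/8]
R4 ← R4 + (74/3)·R3: [0, 0, 0, -47, 482]
R5 ← R5 − (12)·R3: [0, 0, 0, 21, -232]
R6 ← R6 + (59/3)·R3: [0, 0, 0, -38, 399]
R5 ← R5 + (21/47)·R4: [0, 0, 0, 0, -782/47]
R6 ← R6 − (38/47)·R4: [0, 0, 0, 0, 437/47]
R6 ← R6 + (19/34)·R5: [0, 0, 0, 0, 0]
Echelon form has 5 nonzero rows, so rank(P) = 5.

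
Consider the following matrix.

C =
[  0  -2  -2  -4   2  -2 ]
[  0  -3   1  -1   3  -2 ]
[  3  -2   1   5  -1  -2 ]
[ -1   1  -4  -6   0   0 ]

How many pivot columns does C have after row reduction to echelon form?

3

Row reduce to echelon form.
Swap R1 ↔ R3
R4 ← R4 + (1/3)·R1: [0, 1/3, -11/3, -13/3, -1/3, -2/3]
R3 ← R3 − (2/3)·R2: [0, 0, -8/3, -10/3, 0, -2/3]
R4 ← R4 + (1/9)·R2: [0, 0, -32/9, -40/9, 0, -8/9]
R4 ← R4 − (4/3)·R3: [0, 0, 0, 0, 0, 0]
Echelon form has 3 nonzero rows, so rank(C) = 3.
Each nonzero row contributes one pivot column: 3 pivot columns.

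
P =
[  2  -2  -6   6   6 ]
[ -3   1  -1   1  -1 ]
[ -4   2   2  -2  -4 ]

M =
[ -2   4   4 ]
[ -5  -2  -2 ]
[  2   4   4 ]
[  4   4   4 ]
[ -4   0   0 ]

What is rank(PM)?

First compute PM:
[[ -6,  12,  12],
 [  7, -14, -14],
 [ 10, -20, -20]]
Now row reduce the product.
R2 ← R2 + (7/6)·R1: [0, 0, 0]
R3 ← R3 + (5/3)·R1: [0, 0, 0]
1 nonzero row, so rank(PM) = 1.

1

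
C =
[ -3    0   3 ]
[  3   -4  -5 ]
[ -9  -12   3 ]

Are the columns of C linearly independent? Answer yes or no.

no

Row reduce C to echelon form.
R2 ← R2 + R1: [0, -4, -2]
R3 ← R3 − (3)·R1: [0, -12, -6]
R3 ← R3 − (3)·R2: [0, 0, 0]
2 pivots among 3 columns.
Only 2 < 3 pivot columns, so the columns are linearly dependent.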